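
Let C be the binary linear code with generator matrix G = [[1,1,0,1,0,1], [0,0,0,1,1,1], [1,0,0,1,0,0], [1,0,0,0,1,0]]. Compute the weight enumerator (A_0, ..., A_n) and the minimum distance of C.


Weight distribution: A_0 = 1, A_1 = 2, A_2 = 4, A_3 = 6, A_4 = 3. Minimum distance d = 1.

Enumerate all 2^4 = 16 messages m ∈ F_2^4.
For each, compute codeword c = mG in F_2^6, then tally its weight.
  m = 0000 → c = 000000, weight = 0.
  m = 1000 → c = 110101, weight = 4.
  m = 0100 → c = 000111, weight = 3.
  m = 1100 → c = 110010, weight = 3.
  m = 0010 → c = 100100, weight = 2.
  m = 1010 → c = 010001, weight = 2.
  m = 0110 → c = 100011, weight = 3.
  m = 1110 → c = 010110, weight = 3.
  m = 0001 → c = 100010, weight = 2.
  m = 1001 → c = 010111, weight = 4.
  m = 0101 → c = 100101, weight = 3.
  m = 1101 → c = 010000, weight = 1.
  m = 0011 → c = 000110, weight = 2.
  m = 1011 → c = 110011, weight = 4.
  m = 0111 → c = 000001, weight = 1.
  m = 1111 → c = 110100, weight = 3.
Tally weights:
  weight 0: 1 codewords.
  weight 1: 2 codewords.
  weight 2: 4 codewords.
  weight 3: 6 codewords.
  weight 4: 3 codewords.
Minimum distance d = smallest w > 0 with A_w > 0 = 1.
Sanity: Σ A_w = 16 = 2^4 = 16 ✓.


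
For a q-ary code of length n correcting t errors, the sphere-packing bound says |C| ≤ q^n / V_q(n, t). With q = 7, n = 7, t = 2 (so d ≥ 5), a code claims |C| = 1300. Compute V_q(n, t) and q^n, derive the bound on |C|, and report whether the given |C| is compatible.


V_q(n, t) = 799, q^n = 823543, Hamming bound = 1030, |C| = 1300 > bound (violated).

Step 1: Compute V_q(n, t) = Σ_{j=0}^2 C(n, j) (q−1)^j.
  j = 0: C(7,0)·(6)^0 = 1·1 = 1.
  j = 1: C(7,1)·(6)^1 = 7·6 = 42.
  j = 2: C(7,2)·(6)^2 = 21·36 = 756.
  V_q(n, t) = 1 + 42 + 756 = 799.
Step 2: q^n = 7^7 = 823543.
Step 3: Hamming bound ⌊q^n / V_q(n,t)⌋ = ⌊823543/799⌋ = 1030.
Step 4: Compare |C| = 1300 to 1030: violated.
The claimed |C| lies above the Hamming bound, so no 7-ary code of length 7 with d ≥ 5 can have 1300 codewords.


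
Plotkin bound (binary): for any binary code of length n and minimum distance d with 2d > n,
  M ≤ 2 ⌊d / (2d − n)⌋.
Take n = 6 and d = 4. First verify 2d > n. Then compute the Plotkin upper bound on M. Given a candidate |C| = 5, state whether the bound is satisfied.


Plotkin bound M ≤ 4; given |C| = 5 > bound (violated).

Check applicability: 2d = 8, n = 6.
2d − n = 2 > 0, so Plotkin applies.
Compute d/(2d−n) = 4/2 ≈ 2.0000.
⌊d/(2d−n)⌋ = 2.
Plotkin bound: M ≤ 2·2 = 4.
Given |C| = 5, check: VIOLATED.
This |C| is above the Plotkin bound, so no binary code with n = 6, d = 4 and 5 codewords exists.


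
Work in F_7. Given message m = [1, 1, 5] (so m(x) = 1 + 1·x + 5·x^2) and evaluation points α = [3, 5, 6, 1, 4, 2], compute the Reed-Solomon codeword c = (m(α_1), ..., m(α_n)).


c = [0, 5, 5, 0, 1, 2]

Message polynomial: m(x) = 1 + 1·x + 5·x^2 (mod 7).
For each evaluation point α_i, compute m(α_i) mod 7:
  α_1 = 3: Horner steps 5 → 2 → 0, so m(3) = 0.
  α_2 = 5: Horner steps 5 → 5 → 5, so m(5) = 5.
  α_3 = 6: Horner steps 5 → 3 → 5, so m(6) = 5.
  α_4 = 1: Horner steps 5 → 6 → 0, so m(1) = 0.
  α_5 = 4: Horner steps 5 → 0 → 1, so m(4) = 1.
  α_6 = 2: Horner steps 5 → 4 → 2, so m(2) = 2.
Codeword c = [0, 5, 5, 0, 1, 2] ∈ F_7^6.


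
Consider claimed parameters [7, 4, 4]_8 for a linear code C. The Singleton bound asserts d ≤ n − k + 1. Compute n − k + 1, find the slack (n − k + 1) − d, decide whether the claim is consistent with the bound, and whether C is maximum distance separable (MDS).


Singleton RHS = n − k + 1 = 4, slack = 0, bound satisfied, MDS.

Singleton bound: d ≤ n − k + 1.
Here n = 7, k = 4, so n − k + 1 = 4.
Given d = 4, check d ≤ 4: YES.
Slack = (n − k + 1) − d = 0.
The code is MDS (slack = 0).
Description: the claimed parameters are [7, 4, 4]_8; such a code would be MDS (meets Singleton bound).


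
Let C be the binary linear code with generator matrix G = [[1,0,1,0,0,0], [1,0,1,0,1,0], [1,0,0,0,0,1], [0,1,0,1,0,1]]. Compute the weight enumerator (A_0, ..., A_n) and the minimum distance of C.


Weight distribution: A_0 = 1, A_1 = 1, A_2 = 3, A_3 = 6, A_4 = 3, A_5 = 1, A_6 = 1. Minimum distance d = 1.

Enumerate all 2^4 = 16 messages m ∈ F_2^4.
For each, compute codeword c = mG in F_2^6, then tally its weight.
  m = 0000 → c = 000000, weight = 0.
  m = 1000 → c = 101000, weight = 2.
  m = 0100 → c = 101010, weight = 3.
  m = 1100 → c = 000010, weight = 1.
  m = 0010 → c = 100001, weight = 2.
  m = 1010 → c = 001001, weight = 2.
  m = 0110 → c = 001011, weight = 3.
  m = 1110 → c = 100011, weight = 3.
  m = 0001 → c = 010101, weight = 3.
  m = 1001 → c = 111101, weight = 5.
  m = 0101 → c = 111111, weight = 6.
  m = 1101 → c = 010111, weight = 4.
  m = 0011 → c = 110100, weight = 3.
  m = 1011 → c = 011100, weight = 3.
  m = 0111 → c = 011110, weight = 4.
  m = 1111 → c = 110110, weight = 4.
Tally weights:
  weight 0: 1 codewords.
  weight 1: 1 codewords.
  weight 2: 3 codewords.
  weight 3: 6 codewords.
  weight 4: 3 codewords.
  weight 5: 1 codewords.
  weight 6: 1 codewords.
Minimum distance d = smallest w > 0 with A_w > 0 = 1.
Sanity: Σ A_w = 16 = 2^4 = 16 ✓.


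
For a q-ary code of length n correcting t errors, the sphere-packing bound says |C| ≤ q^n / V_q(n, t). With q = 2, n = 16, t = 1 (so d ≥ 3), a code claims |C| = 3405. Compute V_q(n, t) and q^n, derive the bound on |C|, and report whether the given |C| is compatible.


V_q(n, t) = 17, q^n = 65536, Hamming bound = 3855, |C| = 3405 ≤ bound (satisfied).

Step 1: Compute V_q(n, t) = Σ_{j=0}^1 C(n, j) (q−1)^j.
  j = 0: C(16,0)·(1)^0 = 1·1 = 1.
  j = 1: C(16,1)·(1)^1 = 16·1 = 16.
  V_q(n, t) = 1 + 16 = 17.
Step 2: q^n = 2^16 = 65536.
Step 3: Hamming bound ⌊q^n / V_q(n,t)⌋ = ⌊65536/17⌋ = 3855.
Step 4: Compare |C| = 3405 to 3855: satisfied.
The claimed |C| lies below the Hamming bound.


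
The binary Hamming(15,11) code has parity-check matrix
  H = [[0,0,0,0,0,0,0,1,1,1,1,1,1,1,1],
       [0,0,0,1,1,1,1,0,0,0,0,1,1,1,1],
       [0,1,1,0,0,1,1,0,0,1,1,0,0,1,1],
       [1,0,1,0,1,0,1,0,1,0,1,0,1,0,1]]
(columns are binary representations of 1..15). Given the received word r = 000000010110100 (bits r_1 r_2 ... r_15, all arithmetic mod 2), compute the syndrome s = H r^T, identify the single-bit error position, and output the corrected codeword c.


s = (0, 1, 0, 0)^T, error position = 4, corrected codeword c = 000100010110100

Compute s = H r^T mod 2 one row at a time:
  s_1 = 1 + 0 + 1 + 1 + 0 + 1 + 0 + 0 = 4 ≡ 0 (mod 2).
  s_2 = 0 + 0 + 0 + 0 + 0 + 1 + 0 + 0 = 1 ≡ 1 (mod 2).
  s_3 = 0 + 0 + 0 + 0 + 1 + 1 + 0 + 0 = 2 ≡ 0 (mod 2).
  s_4 = 0 + 0 + 0 + 0 + 0 + 1 + 1 + 0 = 2 ≡ 0 (mod 2).
s = (0, 1, 0, 0)^T — this equals column 4 of H (binary 0100), so error is at position 4.
Correct: flip bit 4 of r = 000000010110100 to get c = 000100010110100.


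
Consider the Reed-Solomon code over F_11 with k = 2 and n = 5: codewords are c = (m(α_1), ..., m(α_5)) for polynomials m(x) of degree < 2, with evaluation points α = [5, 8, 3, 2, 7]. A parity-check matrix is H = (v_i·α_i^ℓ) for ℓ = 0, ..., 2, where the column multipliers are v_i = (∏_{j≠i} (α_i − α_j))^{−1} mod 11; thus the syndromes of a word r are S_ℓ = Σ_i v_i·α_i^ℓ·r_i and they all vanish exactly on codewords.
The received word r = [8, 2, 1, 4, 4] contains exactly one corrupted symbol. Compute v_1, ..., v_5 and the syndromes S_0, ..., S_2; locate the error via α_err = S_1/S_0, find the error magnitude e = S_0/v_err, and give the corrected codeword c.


S = (6, 1, 2), error at position 4, error magnitude e = 1, c = [8, 2, 1, 3, 4].

Step 1: column multipliers v_i = (∏_{j≠i}(α_i − α_j))^{−1} mod 11.
  i = 1 (α = 5): (5−8)(5−3)(5−2)(5−7) = (−3)·2·3·(−2) = 36 ≡ 3, so v_1 = 3^{−1} = 4 (mod 11).
  i = 2 (α = 8): (8−5)(8−3)(8−2)(8−7) = 3·5·6·1 = 90 ≡ 2, so v_2 = 2^{−1} = 6 (mod 11).
  i = 3 (α = 3): (3−5)(3−8)(3−2)(3−7) = (−2)·(−5)·1·(−4) = −40 ≡ 4, so v_3 = 4^{−1} = 3 (mod 11).
  i = 4 (α = 2): (2−5)(2−8)(2−3)(2−7) = (−3)·(−6)·(−1)·(−5) = 90 ≡ 2, so v_4 = 2^{−1} = 6 (mod 11).
  i = 5 (α = 7): (7−5)(7−8)(7−3)(7−2) = 2·(−1)·4·5 = −40 ≡ 4, so v_5 = 4^{−1} = 3 (mod 11).
  v = [4, 6, 3, 6, 3].
Step 2: syndromes of r = [8, 2, 1, 4, 4] (all sums mod 11).
  S_0 = Σ v_i r_i = 4·8 + 6·2 + 3·1 + 6·4 + 3·4 = 83 ≡ 6.
  S_1 = Σ v_i α_i r_i = 4·5·8 + 6·8·2 + 3·3·1 + 6·2·4 + 3·7·4 = 397 ≡ 1.
  α_i^2 mod 11 = [3, 9, 9, 4, 5].
  S_2 = Σ v_i α_i^2 r_i = 4·3·8 + 6·9·2 + 3·9·1 + 6·4·4 + 3·5·4 = 387 ≡ 2.
  S = (6, 1, 2) ≠ 0, so r is not a codeword (an error is present).
Step 3: locate the error. For a single error e at position i, S_ℓ = v_i·e·α_i^ℓ, so α_err = S_1/S_0.
  S_0^{−1} = 6^{−1} = 2 (mod 11), so α_err = 1·2 = 2 ≡ 2 = α_4. Error position i = 4.
  Consistency check: S_2/S_1 = 2·1 = 2 ≡ 2 = α_err ✓ (single-error assumption holds).
Step 4: error magnitude e = S_0/v_4 = S_0·∏_{j≠4}(α_4 − α_j) = 6·2 = 12 ≡ 1 (mod 11).
Step 5: correct position 4: c_4 = r_4 − e = 4 − 1 ≡ 3 (mod 11). Hence c = [8, 2, 1, 3, 4].
  Check: interpolating c through the α_i gives m(x) = 7 + 9·x (degree < 2) with m(α_i) = c_i for every i, so c is indeed a codeword.


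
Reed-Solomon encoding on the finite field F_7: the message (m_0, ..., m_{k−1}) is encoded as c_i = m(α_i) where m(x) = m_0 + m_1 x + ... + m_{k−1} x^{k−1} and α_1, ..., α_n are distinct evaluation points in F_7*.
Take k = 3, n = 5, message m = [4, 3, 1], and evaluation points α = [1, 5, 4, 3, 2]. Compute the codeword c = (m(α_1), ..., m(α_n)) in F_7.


c = [1, 2, 4, 1, 0]

Message polynomial: m(x) = 4 + 3·x + 1·x^2 (mod 7).
For each evaluation point α_i, compute m(α_i) mod 7:
  α_1 = 1: Horner steps 1 → 4 → 1, so m(1) = 1.
  α_2 = 5: Horner steps 1 → 1 → 2, so m(5) = 2.
  α_3 = 4: Horner steps 1 → 0 → 4, so m(4) = 4.
  α_4 = 3: Horner steps 1 → 6 → 1, so m(3) = 1.
  α_5 = 2: Horner steps 1 → 5 → 0, so m(2) = 0.
Codeword c = [1, 2, 4, 1, 0] ∈ F_7^5.


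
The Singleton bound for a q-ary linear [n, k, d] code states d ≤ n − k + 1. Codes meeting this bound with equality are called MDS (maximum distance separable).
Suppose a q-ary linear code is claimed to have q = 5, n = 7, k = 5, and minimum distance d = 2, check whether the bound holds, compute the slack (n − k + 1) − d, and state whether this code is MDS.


Singleton RHS = n − k + 1 = 3, slack = 1, bound satisfied, not MDS.

Singleton bound: d ≤ n − k + 1.
Here n = 7, k = 5, so n − k + 1 = 3.
Given d = 2, check d ≤ 3: YES.
Slack = (n − k + 1) − d = 1.
The code is NOT MDS (slack = 1 > 0).
Description: the claimed parameters are [7, 5, 2]_5; such a code would be non-MDS.


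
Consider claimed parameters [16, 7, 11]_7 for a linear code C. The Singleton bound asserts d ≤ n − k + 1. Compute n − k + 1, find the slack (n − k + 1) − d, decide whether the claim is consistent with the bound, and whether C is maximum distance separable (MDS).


Singleton RHS = n − k + 1 = 10, slack = -1, bound violated (no such code; not MDS).

Singleton bound: d ≤ n − k + 1.
Here n = 16, k = 7, so n − k + 1 = 10.
Given d = 11, check d ≤ 10: NO.
Slack = (n − k + 1) − d = -1.
The slack is negative: d = 11 exceeds n − k + 1 = 10 by 1, so the Singleton bound is violated and no linear [16, 7, 11]_7 code can exist. In particular it is not MDS (MDS requires d = n − k + 1 exactly).
Description: the claimed parameters are [16, 7, 11]_7; such a code would be impossible (violates the Singleton bound).


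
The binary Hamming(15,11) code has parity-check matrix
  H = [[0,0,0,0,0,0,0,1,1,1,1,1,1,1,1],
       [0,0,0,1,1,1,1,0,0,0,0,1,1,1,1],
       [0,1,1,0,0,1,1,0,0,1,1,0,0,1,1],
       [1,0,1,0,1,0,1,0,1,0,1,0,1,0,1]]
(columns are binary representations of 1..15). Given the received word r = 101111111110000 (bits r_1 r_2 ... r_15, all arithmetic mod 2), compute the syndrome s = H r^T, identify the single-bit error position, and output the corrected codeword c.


s = (0, 0, 1, 0)^T, error position = 2, corrected codeword c = 111111111110000

Compute s = H r^T mod 2 one row at a time:
  s_1 = 1 + 1 + 1 + 1 + 0 + 0 + 0 + 0 = 4 ≡ 0 (mod 2).
  s_2 = 1 + 1 + 1 + 1 + 0 + 0 + 0 + 0 = 4 ≡ 0 (mod 2).
  s_3 = 0 + 1 + 1 + 1 + 1 + 1 + 0 + 0 = 5 ≡ 1 (mod 2).
  s_4 = 1 + 1 + 1 + 1 + 1 + 1 + 0 + 0 = 6 ≡ 0 (mod 2).
s = (0, 0, 1, 0)^T — this equals column 2 of H (binary 0010), so error is at position 2.
Correct: flip bit 2 of r = 101111111110000 to get c = 111111111110000.


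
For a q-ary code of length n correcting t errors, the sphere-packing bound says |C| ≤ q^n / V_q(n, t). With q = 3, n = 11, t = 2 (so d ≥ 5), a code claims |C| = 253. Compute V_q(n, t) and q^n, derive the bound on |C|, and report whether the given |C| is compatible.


V_q(n, t) = 243, q^n = 177147, Hamming bound = 729, |C| = 253 ≤ bound (satisfied).

Step 1: Compute V_q(n, t) = Σ_{j=0}^2 C(n, j) (q−1)^j.
  j = 0: C(11,0)·(2)^0 = 1·1 = 1.
  j = 1: C(11,1)·(2)^1 = 11·2 = 22.
  j = 2: C(11,2)·(2)^2 = 55·4 = 220.
  V_q(n, t) = 1 + 22 + 220 = 243.
Step 2: q^n = 3^11 = 177147.
Step 3: Hamming bound ⌊q^n / V_q(n,t)⌋ = ⌊177147/243⌋ = 729.
Step 4: Compare |C| = 253 to 729: satisfied.
The claimed |C| lies below the Hamming bound.


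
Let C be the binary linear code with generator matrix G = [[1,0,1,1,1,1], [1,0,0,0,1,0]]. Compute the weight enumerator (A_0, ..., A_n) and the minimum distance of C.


Weight distribution: A_0 = 1, A_2 = 1, A_3 = 1, A_5 = 1. Minimum distance d = 2.

Enumerate all 2^2 = 4 messages m ∈ F_2^2.
For each, compute codeword c = mG in F_2^6, then tally its weight.
  m = 00 → c = 000000, weight = 0.
  m = 10 → c = 101111, weight = 5.
  m = 01 → c = 100010, weight = 2.
  m = 11 → c = 001101, weight = 3.
Tally weights:
  weight 0: 1 codewords.
  weight 2: 1 codewords.
  weight 3: 1 codewords.
  weight 5: 1 codewords.
Minimum distance d = smallest w > 0 with A_w > 0 = 2.
Sanity: Σ A_w = 4 = 2^2 = 4 ✓.


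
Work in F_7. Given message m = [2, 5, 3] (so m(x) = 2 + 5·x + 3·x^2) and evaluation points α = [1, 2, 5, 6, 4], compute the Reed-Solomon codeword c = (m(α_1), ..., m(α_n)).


c = [3, 3, 4, 0, 0]

Message polynomial: m(x) = 2 + 5·x + 3·x^2 (mod 7).
For each evaluation point α_i, compute m(α_i) mod 7:
  α_1 = 1: Horner steps 3 → 1 → 3, so m(1) = 3.
  α_2 = 2: Horner steps 3 → 4 → 3, so m(2) = 3.
  α_3 = 5: Horner steps 3 → 6 → 4, so m(5) = 4.
  α_4 = 6: Horner steps 3 → 2 → 0, so m(6) = 0.
  α_5 = 4: Horner steps 3 → 3 → 0, so m(4) = 0.
Codeword c = [3, 3, 4, 0, 0] ∈ F_7^5.


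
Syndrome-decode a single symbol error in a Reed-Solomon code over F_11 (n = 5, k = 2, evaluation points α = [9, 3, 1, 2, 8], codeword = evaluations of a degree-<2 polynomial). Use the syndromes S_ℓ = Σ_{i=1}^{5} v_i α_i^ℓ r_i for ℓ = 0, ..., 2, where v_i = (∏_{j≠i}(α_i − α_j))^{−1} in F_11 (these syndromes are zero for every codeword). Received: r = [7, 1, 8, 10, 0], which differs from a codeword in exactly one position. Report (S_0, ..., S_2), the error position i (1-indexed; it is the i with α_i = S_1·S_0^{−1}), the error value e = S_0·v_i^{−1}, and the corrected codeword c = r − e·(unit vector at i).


S = (10, 2, 7), error at position 1, error magnitude e = 5, c = [2, 1, 8, 10, 0].

Step 1: column multipliers v_i = (∏_{j≠i}(α_i − α_j))^{−1} mod 11.
  i = 1 (α = 9): (9−3)(9−1)(9−2)(9−8) = 6·8·7·1 = 336 ≡ 6, so v_1 = 6^{−1} = 2 (mod 11).
  i = 2 (α = 3): (3−9)(3−1)(3−2)(3−8) = (−6)·2·1·(−5) = 60 ≡ 5, so v_2 = 5^{−1} = 9 (mod 11).
  i = 3 (α = 1): (1−9)(1−3)(1−2)(1−8) = (−8)·(−2)·(−1)·(−7) = 112 ≡ 2, so v_3 = 2^{−1} = 6 (mod 11).
  i = 4 (α = 2): (2−9)(2−3)(2−1)(2−8) = (−7)·(−1)·1·(−6) = −42 ≡ 2, so v_4 = 2^{−1} = 6 (mod 11).
  i = 5 (α = 8): (8−9)(8−3)(8−1)(8−2) = (−1)·5·7·6 = −210 ≡ 10, so v_5 = 10^{−1} = 10 (mod 11).
  v = [2, 9, 6, 6, 10].
Step 2: syndromes of r = [7, 1, 8, 10, 0] (all sums mod 11).
  S_0 = Σ v_i r_i = 2·7 + 9·1 + 6·8 + 6·10 + 10·0 = 131 ≡ 10.
  S_1 = Σ v_i α_i r_i = 2·9·7 + 9·3·1 + 6·1·8 + 6·2·10 + 10·8·0 = 321 ≡ 2.
  α_i^2 mod 11 = [4, 9, 1, 4, 9].
  S_2 = Σ v_i α_i^2 r_i = 2·4·7 + 9·9·1 + 6·1·8 + 6·4·10 + 10·9·0 = 425 ≡ 7.
  S = (10, 2, 7) ≠ 0, so r is not a codeword (an error is present).
Step 3: locate the error. For a single error e at position i, S_ℓ = v_i·e·α_i^ℓ, so α_err = S_1/S_0.
  S_0^{−1} = 10^{−1} = 10 (mod 11), so α_err = 2·10 = 20 ≡ 9 = α_1. Error position i = 1.
  Consistency check: S_2/S_1 = 7·6 = 42 ≡ 9 = α_err ✓ (single-error assumption holds).
Step 4: error magnitude e = S_0/v_1 = S_0·∏_{j≠1}(α_1 − α_j) = 10·6 = 60 ≡ 5 (mod 11).
Step 5: correct position 1: c_1 = r_1 − e = 7 − 5 ≡ 2 (mod 11). Hence c = [2, 1, 8, 10, 0].
  Check: interpolating c through the α_i gives m(x) = 6 + 2·x (degree < 2) with m(α_i) = c_i for every i, so c is indeed a codeword.


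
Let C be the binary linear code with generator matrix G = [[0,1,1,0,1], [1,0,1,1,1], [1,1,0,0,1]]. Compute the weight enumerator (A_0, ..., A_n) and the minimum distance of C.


Weight distribution: A_0 = 1, A_2 = 2, A_3 = 4, A_4 = 1. Minimum distance d = 2.

Enumerate all 2^3 = 8 messages m ∈ F_2^3.
For each, compute codeword c = mG in F_2^5, then tally its weight.
  m = 000 → c = 00000, weight = 0.
  m = 100 → c = 01101, weight = 3.
  m = 010 → c = 10111, weight = 4.
  m = 110 → c = 11010, weight = 3.
  m = 001 → c = 11001, weight = 3.
  m = 101 → c = 10100, weight = 2.
  m = 011 → c = 01110, weight = 3.
  m = 111 → c = 00011, weight = 2.
Tally weights:
  weight 0: 1 codewords.
  weight 2: 2 codewords.
  weight 3: 4 codewords.
  weight 4: 1 codewords.
Minimum distance d = smallest w > 0 with A_w > 0 = 2.
Sanity: Σ A_w = 8 = 2^3 = 8 ✓.


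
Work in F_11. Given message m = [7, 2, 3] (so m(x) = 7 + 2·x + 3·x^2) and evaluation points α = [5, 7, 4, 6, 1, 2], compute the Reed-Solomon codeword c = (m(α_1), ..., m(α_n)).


c = [4, 3, 8, 6, 1, 1]

Message polynomial: m(x) = 7 + 2·x + 3·x^2 (mod 11).
For each evaluation point α_i, compute m(α_i) mod 11:
  α_1 = 5: Horner steps 3 → 6 → 4, so m(5) = 4.
  α_2 = 7: Horner steps 3 → 1 → 3, so m(7) = 3.
  α_3 = 4: Horner steps 3 → 3 → 8, so m(4) = 8.
  α_4 = 6: Horner steps 3 → 9 → 6, so m(6) = 6.
  α_5 = 1: Horner steps 3 → 5 → 1, so m(1) = 1.
  α_6 = 2: Horner steps 3 → 8 → 1, so m(2) = 1.
Codeword c = [4, 3, 8, 6, 1, 1] ∈ F_11^6.


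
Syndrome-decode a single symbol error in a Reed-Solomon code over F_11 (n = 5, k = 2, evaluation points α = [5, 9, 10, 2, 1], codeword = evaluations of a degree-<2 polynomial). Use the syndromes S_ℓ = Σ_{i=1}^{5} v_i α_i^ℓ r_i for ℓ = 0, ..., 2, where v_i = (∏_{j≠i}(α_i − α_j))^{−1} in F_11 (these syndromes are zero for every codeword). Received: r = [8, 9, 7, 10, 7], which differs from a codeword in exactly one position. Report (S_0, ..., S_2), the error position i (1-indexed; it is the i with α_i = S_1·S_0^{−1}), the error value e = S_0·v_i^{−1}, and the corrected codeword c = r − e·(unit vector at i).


S = (9, 2, 9), error at position 3, error magnitude e = 6, c = [8, 9, 1, 10, 7].

Step 1: column multipliers v_i = (∏_{j≠i}(α_i − α_j))^{−1} mod 11.
  i = 1 (α = 5): (5−9)(5−10)(5−2)(5−1) = (−4)·(−5)·3·4 = 240 ≡ 9, so v_1 = 9^{−1} = 5 (mod 11).
  i = 2 (α = 9): (9−5)(9−10)(9−2)(9−1) = 4·(−1)·7·8 = −224 ≡ 7, so v_2 = 7^{−1} = 8 (mod 11).
  i = 3 (α = 10): (10−5)(10−9)(10−2)(10−1) = 5·1·8·9 = 360 ≡ 8, so v_3 = 8^{−1} = 7 (mod 11).
  i = 4 (α = 2): (2−5)(2−9)(2−10)(2−1) = (−3)·(−7)·(−8)·1 = −168 ≡ 8, so v_4 = 8^{−1} = 7 (mod 11).
  i = 5 (α = 1): (1−5)(1−9)(1−10)(1−2) = (−4)·(−8)·(−9)·(−1) = 288 ≡ 2, so v_5 = 2^{−1} = 6 (mod 11).
  v = [5, 8, 7, 7, 6].
Step 2: syndromes of r = [8, 9, 7, 10, 7] (all sums mod 11).
  S_0 = Σ v_i r_i = 5·8 + 8·9 + 7·7 + 7·10 + 6·7 = 273 ≡ 9.
  S_1 = Σ v_i α_i r_i = 5·5·8 + 8·9·9 + 7·10·7 + 7·2·10 + 6·1·7 = 1520 ≡ 2.
  α_i^2 mod 11 = [3, 4, 1, 4, 1].
  S_2 = Σ v_i α_i^2 r_i = 5·3·8 + 8·4·9 + 7·1·7 + 7·4·10 + 6·1·7 = 779 ≡ 9.
  S = (9, 2, 9) ≠ 0, so r is not a codeword (an error is present).
Step 3: locate the error. For a single error e at position i, S_ℓ = v_i·e·α_i^ℓ, so α_err = S_1/S_0.
  S_0^{−1} = 9^{−1} = 5 (mod 11), so α_err = 2·5 = 10 ≡ 10 = α_3. Error position i = 3.
  Consistency check: S_2/S_1 = 9·6 = 54 ≡ 10 = α_err ✓ (single-error assumption holds).
Step 4: error magnitude e = S_0/v_3 = S_0·∏_{j≠3}(α_3 − α_j) = 9·8 = 72 ≡ 6 (mod 11).
Step 5: correct position 3: c_3 = r_3 − e = 7 − 6 ≡ 1 (mod 11). Hence c = [8, 9, 1, 10, 7].
  Check: interpolating c through the α_i gives m(x) = 4 + 3·x (degree < 2) with m(α_i) = c_i for every i, so c is indeed a codeword.


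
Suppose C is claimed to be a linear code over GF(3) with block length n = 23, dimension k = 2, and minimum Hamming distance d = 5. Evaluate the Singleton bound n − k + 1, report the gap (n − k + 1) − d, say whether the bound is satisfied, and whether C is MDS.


Singleton RHS = n − k + 1 = 22, slack = 17, bound satisfied, not MDS.

Singleton bound: d ≤ n − k + 1.
Here n = 23, k = 2, so n − k + 1 = 22.
Given d = 5, check d ≤ 22: YES.
Slack = (n − k + 1) − d = 17.
The code is NOT MDS (slack = 17 > 0).
Description: the claimed parameters are [23, 2, 5]_3; such a code would be non-MDS.


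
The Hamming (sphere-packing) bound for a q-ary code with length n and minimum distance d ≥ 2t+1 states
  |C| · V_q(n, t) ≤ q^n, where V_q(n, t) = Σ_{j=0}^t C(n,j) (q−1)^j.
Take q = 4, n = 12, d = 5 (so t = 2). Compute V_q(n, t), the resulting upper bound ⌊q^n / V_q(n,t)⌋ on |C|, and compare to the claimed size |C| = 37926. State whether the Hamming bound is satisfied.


V_q(n, t) = 631, q^n = 16777216, Hamming bound = 26588, |C| = 37926 > bound (violated).

Step 1: Compute V_q(n, t) = Σ_{j=0}^2 C(n, j) (q−1)^j.
  j = 0: C(12,0)·(3)^0 = 1·1 = 1.
  j = 1: C(12,1)·(3)^1 = 12·3 = 36.
  j = 2: C(12,2)·(3)^2 = 66·9 = 594.
  V_q(n, t) = 1 + 36 + 594 = 631.
Step 2: q^n = 4^12 = 16777216.
Step 3: Hamming bound ⌊q^n / V_q(n,t)⌋ = ⌊16777216/631⌋ = 26588.
Step 4: Compare |C| = 37926 to 26588: violated.
The claimed |C| lies above the Hamming bound, so no 4-ary code of length 12 with d ≥ 5 can have 37926 codewords.


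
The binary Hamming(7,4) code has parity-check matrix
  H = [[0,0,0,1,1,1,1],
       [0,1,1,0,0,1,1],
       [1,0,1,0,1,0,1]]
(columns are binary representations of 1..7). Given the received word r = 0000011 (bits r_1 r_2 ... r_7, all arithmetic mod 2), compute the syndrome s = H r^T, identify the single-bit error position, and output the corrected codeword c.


s = (0, 0, 1)^T, error position = 1, corrected codeword c = 1000011

Compute s = H r^T mod 2 one row at a time:
  s_1 = 0 + 0 + 1 + 1 = 2 ≡ 0 (mod 2).
  s_2 = 0 + 0 + 1 + 1 = 2 ≡ 0 (mod 2).
  s_3 = 0 + 0 + 0 + 1 = 1 ≡ 1 (mod 2).
s = (0, 0, 1)^T — this equals column 1 of H (binary 001), so error is at position 1.
Correct: flip bit 1 of r = 0000011 to get c = 1000011.


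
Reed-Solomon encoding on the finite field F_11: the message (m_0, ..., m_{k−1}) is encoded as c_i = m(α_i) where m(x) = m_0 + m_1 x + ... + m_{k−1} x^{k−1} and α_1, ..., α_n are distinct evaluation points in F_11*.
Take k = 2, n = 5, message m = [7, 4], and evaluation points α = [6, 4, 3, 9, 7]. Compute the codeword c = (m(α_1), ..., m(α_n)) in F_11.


c = [9, 1, 8, 10, 2]

Message polynomial: m(x) = 7 + 4·x (mod 11).
For each evaluation point α_i, compute m(α_i) mod 11:
  α_1 = 6: Horner steps 4 → 9, so m(6) = 9.
  α_2 = 4: Horner steps 4 → 1, so m(4) = 1.
  α_3 = 3: Horner steps 4 → 8, so m(3) = 8.
  α_4 = 9: Horner steps 4 → 10, so m(9) = 10.
  α_5 = 7: Horner steps 4 → 2, so m(7) = 2.
Codeword c = [9, 1, 8, 10, 2] ∈ F_11^5.


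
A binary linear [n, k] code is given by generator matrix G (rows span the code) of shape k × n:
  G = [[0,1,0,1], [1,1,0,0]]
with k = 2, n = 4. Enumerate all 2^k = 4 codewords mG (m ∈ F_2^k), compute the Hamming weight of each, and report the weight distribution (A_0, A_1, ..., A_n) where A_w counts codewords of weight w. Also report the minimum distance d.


Weight distribution: A_0 = 1, A_2 = 3. Minimum distance d = 2.

Enumerate all 2^2 = 4 messages m ∈ F_2^2.
For each, compute codeword c = mG in F_2^4, then tally its weight.
  m = 00 → c = 0000, weight = 0.
  m = 10 → c = 0101, weight = 2.
  m = 01 → c = 1100, weight = 2.
  m = 11 → c = 1001, weight = 2.
Tally weights:
  weight 0: 1 codewords.
  weight 2: 3 codewords.
Minimum distance d = smallest w > 0 with A_w > 0 = 2.
Sanity: Σ A_w = 4 = 2^2 = 4 ✓.


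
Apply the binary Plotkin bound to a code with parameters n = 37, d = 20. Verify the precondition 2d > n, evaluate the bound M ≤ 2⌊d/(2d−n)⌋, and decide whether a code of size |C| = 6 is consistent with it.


Plotkin bound M ≤ 12; given |C| = 6 ≤ bound (satisfied).

Check applicability: 2d = 40, n = 37.
2d − n = 3 > 0, so Plotkin applies.
Compute d/(2d−n) = 20/3 ≈ 6.6667.
⌊d/(2d−n)⌋ = 6.
Plotkin bound: M ≤ 2·6 = 12.
Given |C| = 6, check: satisfied.
This |C| is below the Plotkin bound.


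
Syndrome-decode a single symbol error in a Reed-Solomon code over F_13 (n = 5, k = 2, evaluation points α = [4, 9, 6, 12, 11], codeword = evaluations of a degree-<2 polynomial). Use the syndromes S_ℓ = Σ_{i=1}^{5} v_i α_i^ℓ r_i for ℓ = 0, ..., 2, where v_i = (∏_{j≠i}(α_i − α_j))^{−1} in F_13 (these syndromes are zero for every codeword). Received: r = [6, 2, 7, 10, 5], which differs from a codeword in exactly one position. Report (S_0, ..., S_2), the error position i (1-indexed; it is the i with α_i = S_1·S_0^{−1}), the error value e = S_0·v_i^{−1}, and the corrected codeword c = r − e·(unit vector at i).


S = (10, 6, 1), error at position 5, error magnitude e = 2, c = [6, 2, 7, 10, 3].

Step 1: column multipliers v_i = (∏_{j≠i}(α_i − α_j))^{−1} mod 13.
  i = 1 (α = 4): (4−9)(4−6)(4−12)(4−11) = (−5)·(−2)·(−8)·(−7) = 560 ≡ 1, so v_1 = 1^{−1} = 1 (mod 13).
  i = 2 (α = 9): (9−4)(9−6)(9−12)(9−11) = 5·3·(−3)·(−2) = 90 ≡ 12, so v_2 = 12^{−1} = 12 (mod 13).
  i = 3 (α = 6): (6−4)(6−9)(6−12)(6−11) = 2·(−3)·(−6)·(−5) = −180 ≡ 2, so v_3 = 2^{−1} = 7 (mod 13).
  i = 4 (α = 12): (12−4)(12−9)(12−6)(12−11) = 8·3·6·1 = 144 ≡ 1, so v_4 = 1^{−1} = 1 (mod 13).
  i = 5 (α = 11): (11−4)(11−9)(11−6)(11−12) = 7·2·5·(−1) = −70 ≡ 8, so v_5 = 8^{−1} = 5 (mod 13).
  v = [1, 12, 7, 1, 5].
Step 2: syndromes of r = [6, 2, 7, 10, 5] (all sums mod 13).
  S_0 = Σ v_i r_i = 1·6 + 12·2 + 7·7 + 1·10 + 5·5 = 114 ≡ 10.
  S_1 = Σ v_i α_i r_i = 1·4·6 + 12·9·2 + 7·6·7 + 1·12·10 + 5·11·5 = 929 ≡ 6.
  α_i^2 mod 13 = [3, 3, 10, 1, 4].
  S_2 = Σ v_i α_i^2 r_i = 1·3·6 + 12·3·2 + 7·10·7 + 1·1·10 + 5·4·5 = 690 ≡ 1.
  S = (10, 6, 1) ≠ 0, so r is not a codeword (an error is present).
Step 3: locate the error. For a single error e at position i, S_ℓ = v_i·e·α_i^ℓ, so α_err = S_1/S_0.
  S_0^{−1} = 10^{−1} = 4 (mod 13), so α_err = 6·4 = 24 ≡ 11 = α_5. Error position i = 5.
  Consistency check: S_2/S_1 = 1·11 = 11 ≡ 11 = α_err ✓ (single-error assumption holds).
Step 4: error magnitude e = S_0/v_5 = S_0·∏_{j≠5}(α_5 − α_j) = 10·8 = 80 ≡ 2 (mod 13).
Step 5: correct position 5: c_5 = r_5 − e = 5 − 2 ≡ 3 (mod 13). Hence c = [6, 2, 7, 10, 3].
  Check: interpolating c through the α_i gives m(x) = 4 + 7·x (degree < 2) with m(α_i) = c_i for every i, so c is indeed a codeword.


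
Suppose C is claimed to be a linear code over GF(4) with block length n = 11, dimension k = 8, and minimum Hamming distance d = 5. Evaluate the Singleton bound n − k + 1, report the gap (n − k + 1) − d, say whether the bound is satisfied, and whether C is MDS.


Singleton RHS = n − k + 1 = 4, slack = -1, bound violated (no such code; not MDS).

Singleton bound: d ≤ n − k + 1.
Here n = 11, k = 8, so n − k + 1 = 4.
Given d = 5, check d ≤ 4: NO.
Slack = (n − k + 1) − d = -1.
The slack is negative: d = 5 exceeds n − k + 1 = 4 by 1, so the Singleton bound is violated and no linear [11, 8, 5]_4 code can exist. In particular it is not MDS (MDS requires d = n − k + 1 exactly).
Description: the claimed parameters are [11, 8, 5]_4; such a code would be impossible (violates the Singleton bound).


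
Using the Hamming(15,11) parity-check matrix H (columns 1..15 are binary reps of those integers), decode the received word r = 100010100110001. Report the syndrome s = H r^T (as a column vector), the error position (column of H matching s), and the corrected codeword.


s = (1, 1, 0, 1)^T, error position = 13, corrected codeword c = 100010100110101

Compute s = H r^T mod 2 one row at a time:
  s_1 = 0 + 0 + 1 + 1 + 0 + 0 + 0 + 1 = 3 ≡ 1 (mod 2).
  s_2 = 0 + 1 + 0 + 1 + 0 + 0 + 0 + 1 = 3 ≡ 1 (mod 2).
  s_3 = 0 + 0 + 0 + 1 + 1 + 1 + 0 + 1 = 4 ≡ 0 (mod 2).
  s_4 = 1 + 0 + 1 + 1 + 0 + 1 + 0 + 1 = 5 ≡ 1 (mod 2).
s = (1, 1, 0, 1)^T — this equals column 13 of H (binary 1101), so error is at position 13.
Correct: flip bit 13 of r = 100010100110001 to get c = 100010100110101.


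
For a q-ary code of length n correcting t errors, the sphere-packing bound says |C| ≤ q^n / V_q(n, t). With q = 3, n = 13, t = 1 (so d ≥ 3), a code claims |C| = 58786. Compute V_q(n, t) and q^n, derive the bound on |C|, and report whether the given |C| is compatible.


V_q(n, t) = 27, q^n = 1594323, Hamming bound = 59049, |C| = 58786 ≤ bound (satisfied).

Step 1: Compute V_q(n, t) = Σ_{j=0}^1 C(n, j) (q−1)^j.
  j = 0: C(13,0)·(2)^0 = 1·1 = 1.
  j = 1: C(13,1)·(2)^1 = 13·2 = 26.
  V_q(n, t) = 1 + 26 = 27.
Step 2: q^n = 3^13 = 1594323.
Step 3: Hamming bound ⌊q^n / V_q(n,t)⌋ = ⌊1594323/27⌋ = 59049.
Step 4: Compare |C| = 58786 to 59049: satisfied.
The claimed |C| lies below the Hamming bound.


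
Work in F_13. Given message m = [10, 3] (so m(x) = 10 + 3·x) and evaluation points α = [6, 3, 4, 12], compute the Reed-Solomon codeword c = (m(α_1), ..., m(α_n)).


c = [2, 6, 9, 7]

Message polynomial: m(x) = 10 + 3·x (mod 13).
For each evaluation point α_i, compute m(α_i) mod 13:
  α_1 = 6: Horner steps 3 → 2, so m(6) = 2.
  α_2 = 3: Horner steps 3 → 6, so m(3) = 6.
  α_3 = 4: Horner steps 3 → 9, so m(4) = 9.
  α_4 = 12: Horner steps 3 → 7, so m(12) = 7.
Codeword c = [2, 6, 9, 7] ∈ F_13^4.


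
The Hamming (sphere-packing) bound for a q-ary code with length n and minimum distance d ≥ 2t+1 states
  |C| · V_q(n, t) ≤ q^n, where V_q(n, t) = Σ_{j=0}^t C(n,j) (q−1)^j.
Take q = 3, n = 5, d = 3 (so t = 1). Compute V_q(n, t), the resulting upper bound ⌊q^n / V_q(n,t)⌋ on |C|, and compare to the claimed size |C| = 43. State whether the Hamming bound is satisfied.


V_q(n, t) = 11, q^n = 243, Hamming bound = 22, |C| = 43 > bound (violated).

Step 1: Compute V_q(n, t) = Σ_{j=0}^1 C(n, j) (q−1)^j.
  j = 0: C(5,0)·(2)^0 = 1·1 = 1.
  j = 1: C(5,1)·(2)^1 = 5·2 = 10.
  V_q(n, t) = 1 + 10 = 11.
Step 2: q^n = 3^5 = 243.
Step 3: Hamming bound ⌊q^n / V_q(n,t)⌋ = ⌊243/11⌋ = 22.
Step 4: Compare |C| = 43 to 22: violated.
The claimed |C| lies above the Hamming bound, so no 3-ary code of length 5 with d ≥ 3 can have 43 codewords.


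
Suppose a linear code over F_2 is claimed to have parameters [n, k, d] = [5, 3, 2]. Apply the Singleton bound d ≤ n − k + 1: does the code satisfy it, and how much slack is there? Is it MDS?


Singleton RHS = n − k + 1 = 3, slack = 1, bound satisfied, not MDS.

Singleton bound: d ≤ n − k + 1.
Here n = 5, k = 3, so n − k + 1 = 3.
Given d = 2, check d ≤ 3: YES.
Slack = (n − k + 1) − d = 1.
The code is NOT MDS (slack = 1 > 0).
Description: the claimed parameters are [5, 3, 2]_2; such a code would be non-MDS.


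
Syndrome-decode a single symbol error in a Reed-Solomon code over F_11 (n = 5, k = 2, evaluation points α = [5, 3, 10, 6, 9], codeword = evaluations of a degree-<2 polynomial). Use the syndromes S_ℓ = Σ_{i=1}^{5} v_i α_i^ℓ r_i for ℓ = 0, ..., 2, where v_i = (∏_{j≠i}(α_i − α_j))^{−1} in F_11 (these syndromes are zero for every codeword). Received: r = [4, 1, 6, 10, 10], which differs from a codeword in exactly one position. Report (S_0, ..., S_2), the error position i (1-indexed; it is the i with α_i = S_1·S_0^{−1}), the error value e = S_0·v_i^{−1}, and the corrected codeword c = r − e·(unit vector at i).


S = (7, 9, 10), error at position 4, error magnitude e = 10, c = [4, 1, 6, 0, 10].

Step 1: column multipliers v_i = (∏_{j≠i}(α_i − α_j))^{−1} mod 11.
  i = 1 (α = 5): (5−3)(5−10)(5−6)(5−9) = 2·(−5)·(−1)·(−4) = −40 ≡ 4, so v_1 = 4^{−1} = 3 (mod 11).
  i = 2 (α = 3): (3−5)(3−10)(3−6)(3−9) = (−2)·(−7)·(−3)·(−6) = 252 ≡ 10, so v_2 = 10^{−1} = 10 (mod 11).
  i = 3 (α = 10): (10−5)(10−3)(10−6)(10−9) = 5·7·4·1 = 140 ≡ 8, so v_3 = 8^{−1} = 7 (mod 11).
  i = 4 (α = 6): (6−5)(6−3)(6−10)(6−9) = 1·3·(−4)·(−3) = 36 ≡ 3, so v_4 = 3^{−1} = 4 (mod 11).
  i = 5 (α = 9): (9−5)(9−3)(9−10)(9−6) = 4·6·(−1)·3 = −72 ≡ 5, so v_5 = 5^{−1} = 9 (mod 11).
  v = [3, 10, 7, 4, 9].
Step 2: syndromes of r = [4, 1, 6, 10, 10] (all sums mod 11).
  S_0 = Σ v_i r_i = 3·4 + 10·1 + 7·6 + 4·10 + 9·10 = 194 ≡ 7.
  S_1 = Σ v_i α_i r_i = 3·5·4 + 10·3·1 + 7·10·6 + 4·6·10 + 9·9·10 = 1560 ≡ 9.
  α_i^2 mod 11 = [3, 9, 1, 3, 4].
  S_2 = Σ v_i α_i^2 r_i = 3·3·4 + 10·9·1 + 7·1·6 + 4·3·10 + 9·4·10 = 648 ≡ 10.
  S = (7, 9, 10) ≠ 0, so r is not a codeword (an error is present).
Step 3: locate the error. For a single error e at position i, S_ℓ = v_i·e·α_i^ℓ, so α_err = S_1/S_0.
  S_0^{−1} = 7^{−1} = 8 (mod 11), so α_err = 9·8 = 72 ≡ 6 = α_4. Error position i = 4.
  Consistency check: S_2/S_1 = 10·5 = 50 ≡ 6 = α_err ✓ (single-error assumption holds).
Step 4: error magnitude e = S_0/v_4 = S_0·∏_{j≠4}(α_4 − α_j) = 7·3 = 21 ≡ 10 (mod 11).
Step 5: correct position 4: c_4 = r_4 − e = 10 − 10 ≡ 0 (mod 11). Hence c = [4, 1, 6, 0, 10].
  Check: interpolating c through the α_i gives m(x) = 2 + 7·x (degree < 2) with m(α_i) = c_i for every i, so c is indeed a codeword.


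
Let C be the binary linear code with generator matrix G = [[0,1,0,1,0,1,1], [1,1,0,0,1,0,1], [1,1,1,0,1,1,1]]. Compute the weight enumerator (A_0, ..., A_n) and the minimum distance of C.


Weight distribution: A_0 = 1, A_2 = 1, A_4 = 5, A_6 = 1. Minimum distance d = 2.

Enumerate all 2^3 = 8 messages m ∈ F_2^3.
For each, compute codeword c = mG in F_2^7, then tally its weight.
  m = 000 → c = 0000000, weight = 0.
  m = 100 → c = 0101011, weight = 4.
  m = 010 → c = 1100101, weight = 4.
  m = 110 → c = 1001110, weight = 4.
  m = 001 → c = 1110111, weight = 6.
  m = 101 → c = 1011100, weight = 4.
  m = 011 → c = 0010010, weight = 2.
  m = 111 → c = 0111001, weight = 4.
Tally weights:
  weight 0: 1 codewords.
  weight 2: 1 codewords.
  weight 4: 5 codewords.
  weight 6: 1 codewords.
Minimum distance d = smallest w > 0 with A_w > 0 = 2.
Sanity: Σ A_w = 8 = 2^3 = 8 ✓.


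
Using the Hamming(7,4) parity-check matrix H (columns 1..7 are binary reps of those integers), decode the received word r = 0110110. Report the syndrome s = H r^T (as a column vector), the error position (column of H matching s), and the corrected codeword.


s = (0, 1, 0)^T, error position = 2, corrected codeword c = 0010110

Compute s = H r^T mod 2 one row at a time:
  s_1 = 0 + 1 + 1 + 0 = 2 ≡ 0 (mod 2).
  s_2 = 1 + 1 + 1 + 0 = 3 ≡ 1 (mod 2).
  s_3 = 0 + 1 + 1 + 0 = 2 ≡ 0 (mod 2).
s = (0, 1, 0)^T — this equals column 2 of H (binary 010), so error is at position 2.
Correct: flip bit 2 of r = 0110110 to get c = 0010110.


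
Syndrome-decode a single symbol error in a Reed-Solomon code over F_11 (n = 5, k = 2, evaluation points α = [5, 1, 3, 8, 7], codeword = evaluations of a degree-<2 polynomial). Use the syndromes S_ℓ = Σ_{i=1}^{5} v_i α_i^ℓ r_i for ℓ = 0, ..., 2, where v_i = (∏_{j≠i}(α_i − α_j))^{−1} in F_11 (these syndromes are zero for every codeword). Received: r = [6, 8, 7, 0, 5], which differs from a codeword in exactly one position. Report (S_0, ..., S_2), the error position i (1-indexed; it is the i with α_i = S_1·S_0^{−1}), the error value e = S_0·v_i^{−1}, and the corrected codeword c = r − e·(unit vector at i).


S = (2, 5, 7), error at position 4, error magnitude e = 1, c = [6, 8, 7, 10, 5].

Step 1: column multipliers v_i = (∏_{j≠i}(α_i − α_j))^{−1} mod 11.
  i = 1 (α = 5): (5−1)(5−3)(5−8)(5−7) = 4·2·(−3)·(−2) = 48 ≡ 4, so v_1 = 4^{−1} = 3 (mod 11).
  i = 2 (α = 1): (1−5)(1−3)(1−8)(1−7) = (−4)·(−2)·(−7)·(−6) = 336 ≡ 6, so v_2 = 6^{−1} = 2 (mod 11).
  i = 3 (α = 3): (3−5)(3−1)(3−8)(3−7) = (−2)·2·(−5)·(−4) = −80 ≡ 8, so v_3 = 8^{−1} = 7 (mod 11).
  i = 4 (α = 8): (8−5)(8−1)(8−3)(8−7) = 3·7·5·1 = 105 ≡ 6, so v_4 = 6^{−1} = 2 (mod 11).
  i = 5 (α = 7): (7−5)(7−1)(7−3)(7−8) = 2·6·4·(−1) = −48 ≡ 7, so v_5 = 7^{−1} = 8 (mod 11).
  v = [3, 2, 7, 2, 8].
Step 2: syndromes of r = [6, 8, 7, 0, 5] (all sums mod 11).
  S_0 = Σ v_i r_i = 3·6 + 2·8 + 7·7 + 2·0 + 8·5 = 123 ≡ 2.
  S_1 = Σ v_i α_i r_i = 3·5·6 + 2·1·8 + 7·3·7 + 2·8·0 + 8·7·5 = 533 ≡ 5.
  α_i^2 mod 11 = [3, 1, 9, 9, 5].
  S_2 = Σ v_i α_i^2 r_i = 3·3·6 + 2·1·8 + 7·9·7 + 2·9·0 + 8·5·5 = 711 ≡ 7.
  S = (2, 5, 7) ≠ 0, so r is not a codeword (an error is present).
Step 3: locate the error. For a single error e at position i, S_ℓ = v_i·e·α_i^ℓ, so α_err = S_1/S_0.
  S_0^{−1} = 2^{−1} = 6 (mod 11), so α_err = 5·6 = 30 ≡ 8 = α_4. Error position i = 4.
  Consistency check: S_2/S_1 = 7·9 = 63 ≡ 8 = α_err ✓ (single-error assumption holds).
Step 4: error magnitude e = S_0/v_4 = S_0·∏_{j≠4}(α_4 − α_j) = 2·6 = 12 ≡ 1 (mod 11).
Step 5: correct position 4: c_4 = r_4 − e = 0 − 1 ≡ 10 (mod 11). Hence c = [6, 8, 7, 10, 5].
  Check: interpolating c through the α_i gives m(x) = 3 + 5·x (degree < 2) with m(α_i) = c_i for every i, so c is indeed a codeword.


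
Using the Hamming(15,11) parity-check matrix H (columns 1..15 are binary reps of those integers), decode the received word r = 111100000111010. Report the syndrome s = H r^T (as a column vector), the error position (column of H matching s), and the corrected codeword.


s = (0, 1, 1, 1)^T, error position = 7, corrected codeword c = 111100100111010

Compute s = H r^T mod 2 one row at a time:
  s_1 = 0 + 0 + 1 + 1 + 1 + 0 + 1 + 0 = 4 ≡ 0 (mod 2).
  s_2 = 1 + 0 + 0 + 0 + 1 + 0 + 1 + 0 = 3 ≡ 1 (mod 2).
  s_3 = 1 + 1 + 0 + 0 + 1 + 1 + 1 + 0 = 5 ≡ 1 (mod 2).
  s_4 = 1 + 1 + 0 + 0 + 0 + 1 + 0 + 0 = 3 ≡ 1 (mod 2).
s = (0, 1, 1, 1)^T — this equals column 7 of H (binary 0111), so error is at position 7.
Correct: flip bit 7 of r = 111100000111010 to get c = 111100100111010.


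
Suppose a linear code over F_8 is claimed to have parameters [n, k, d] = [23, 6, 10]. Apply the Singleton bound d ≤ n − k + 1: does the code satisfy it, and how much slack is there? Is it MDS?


Singleton RHS = n − k + 1 = 18, slack = 8, bound satisfied, not MDS.

Singleton bound: d ≤ n − k + 1.
Here n = 23, k = 6, so n − k + 1 = 18.
Given d = 10, check d ≤ 18: YES.
Slack = (n − k + 1) − d = 8.
The code is NOT MDS (slack = 8 > 0).
Description: the claimed parameters are [23, 6, 10]_8; such a code would be non-MDS.


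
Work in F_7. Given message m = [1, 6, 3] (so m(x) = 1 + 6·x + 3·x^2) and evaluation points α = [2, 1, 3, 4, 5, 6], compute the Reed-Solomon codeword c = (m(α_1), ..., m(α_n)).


c = [4, 3, 4, 3, 1, 5]

Message polynomial: m(x) = 1 + 6·x + 3·x^2 (mod 7).
For each evaluation point α_i, compute m(α_i) mod 7:
  α_1 = 2: Horner steps 3 → 5 → 4, so m(2) = 4.
  α_2 = 1: Horner steps 3 → 2 → 3, so m(1) = 3.
  α_3 = 3: Horner steps 3 → 1 → 4, so m(3) = 4.
  α_4 = 4: Horner steps 3 → 4 → 3, so m(4) = 3.
  α_5 = 5: Horner steps 3 → 0 → 1, so m(5) = 1.
  α_6 = 6: Horner steps 3 → 3 → 5, so m(6) = 5.
Codeword c = [4, 3, 4, 3, 1, 5] ∈ F_7^6.
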